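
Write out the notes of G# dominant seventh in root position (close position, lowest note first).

The chord tones are G#–B#–D#–F#. With the root (G#) lowest for root position: G#, B#, D#, F#.

G#, B#, D#, F#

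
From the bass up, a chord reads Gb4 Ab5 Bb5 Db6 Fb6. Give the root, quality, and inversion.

Gb dominant ninth, root position

Reducing to letter names: Gb, Ab, Bb, Db, Fb. These stack in thirds as Gb–Bb–Db–Fb–Ab — a Gb dominant ninth chord.
Gb is the root of Gb dominant ninth; root in the bass means root position.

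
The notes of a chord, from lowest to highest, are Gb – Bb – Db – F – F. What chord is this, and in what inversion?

Gb major seventh, root position

The pitch classes Gb, Bb, Db, F arrange in thirds as Gb–Bb–Db–F: a Gb major seventh chord.
With the root (Gb) in the bass, the chord is in root position (figured bass 7).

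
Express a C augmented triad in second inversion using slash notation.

Caug/G#

Second inversion of C augmented has the fifth (G#) in the bass. As a slash chord: Caug/G#.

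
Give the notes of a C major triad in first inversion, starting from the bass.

The chord tones are C–E–G. With the third (E) lowest for first inversion: E, G, C.

E, G, C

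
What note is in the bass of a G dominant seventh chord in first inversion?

The third of G dominant seventh (G–B–D–F) is B; that is the bass in first inversion.

B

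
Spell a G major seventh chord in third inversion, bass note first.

F#, G, B, D

The chord tones are G–B–D–F#. With the seventh (F#) lowest for third inversion: F#, G, B, D.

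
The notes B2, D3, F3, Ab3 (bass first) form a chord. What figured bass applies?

7

The notes B, D, F, Ab stack in thirds as B–D–F–Ab — a B diminished seventh chord. The bass B is the root, so this is root position: figured 7.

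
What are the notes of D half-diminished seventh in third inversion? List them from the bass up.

C, D, F, Ab

The chord tones are D–F–Ab–C. With the seventh (C) lowest for third inversion: C, D, F, Ab.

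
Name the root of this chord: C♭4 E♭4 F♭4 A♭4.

Fb

Reordering Cb, Eb, Fb, Ab into stacked thirds gives Fb–Ab–Cb–Eb; the bottom of that stack, Fb, is the root.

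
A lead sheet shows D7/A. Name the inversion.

second inversion

D7/A means D dominant seventh with A in the bass. A is the fifth of D dominant seventh (D–F#–A–C), so this is second inversion.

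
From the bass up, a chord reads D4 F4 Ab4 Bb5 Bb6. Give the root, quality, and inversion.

The distinct note names are D, F, Ab, Bb. Stacked in thirds they read Bb–D–F–Ab, which is a dominant seventh chord on Bb.
With the third (D) in the bass, the chord is in first inversion (figured bass 6/5).

Bb dominant seventh, first inversion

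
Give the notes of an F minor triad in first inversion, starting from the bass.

Spelling F minor: F–Ab–C. In first inversion the third is bass, giving Ab, C, F from the bottom.

Ab, C, F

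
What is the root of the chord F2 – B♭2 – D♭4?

Bb

Reordering F, Bb, Db into stacked thirds gives Bb–Db–F; the bottom of that stack, Bb, is the root.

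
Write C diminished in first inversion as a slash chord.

Cdim/Eb

First inversion of C diminished has the third (Eb) in the bass. As a slash chord: Cdim/Eb.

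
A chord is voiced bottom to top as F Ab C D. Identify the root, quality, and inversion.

The pitch classes F, Ab, C, D arrange in thirds as D–F–Ab–C: a D half-diminished seventh chord.
F is the third of D half-diminished seventh; third in the bass means first inversion (figured bass 6/5).

D half-diminished seventh, first inversion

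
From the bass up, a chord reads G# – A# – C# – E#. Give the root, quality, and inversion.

The pitch classes G#, A#, C#, E# arrange in thirds as A#–C#–E#–G#: an A# minor seventh chord.
With the seventh (G#) in the bass, the chord is in third inversion (figured bass 4/2).

A# minor seventh, third inversion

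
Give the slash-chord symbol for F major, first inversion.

First inversion of F major has the third (A) in the bass. As a slash chord: F/A.

F/A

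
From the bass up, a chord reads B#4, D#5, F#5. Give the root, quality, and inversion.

B# diminished, root position

Reducing to letter names: B#, D#, F#. These stack in thirds as B#–D#–F# — a B# diminished triad.
The lowest note is B#, the root of the chord, so this is root position (figured bass 5/3).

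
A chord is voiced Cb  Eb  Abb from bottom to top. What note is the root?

Abb

The distinct letter names are Cb, Eb, Abb. Arranged as a stack of thirds they read Abb–Cb–Eb, so Abb is the root (an Abb augmented triad).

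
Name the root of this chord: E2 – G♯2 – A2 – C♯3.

A

E, G#, A, C# are the tones of an A major seventh chord (A–C#–E–G#), making A the root.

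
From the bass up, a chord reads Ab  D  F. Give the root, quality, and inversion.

D diminished, second inversion

The pitch classes Ab, D, F arrange in thirds as D–F–Ab: a D diminished triad.
With the fifth (Ab) in the bass, the chord is in second inversion (figured bass 6/4).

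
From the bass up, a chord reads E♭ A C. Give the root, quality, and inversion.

Reducing to letter names: Eb, A, C. These stack in thirds as A–C–Eb — an A diminished triad.
Eb is the fifth of A diminished; fifth in the bass means second inversion (figured bass 6/4).

A diminished, second inversion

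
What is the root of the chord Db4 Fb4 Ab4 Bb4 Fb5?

Db, Fb, Ab, Bb are the tones of a Bb half-diminished seventh chord (Bb–Db–Fb–Ab), making Bb the root.

Bb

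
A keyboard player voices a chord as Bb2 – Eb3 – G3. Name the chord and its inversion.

Reducing to letter names: Bb, Eb, G. These stack in thirds as Eb–G–Bb — an Eb major triad.
Bb is the fifth of Eb major; fifth in the bass means second inversion (figured bass 6/4).

Eb major, second inversion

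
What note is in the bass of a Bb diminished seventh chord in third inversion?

Abb

In third inversion the seventh is lowest. For Bb diminished seventh (Bb–Db–Fb–Abb) that is Abb.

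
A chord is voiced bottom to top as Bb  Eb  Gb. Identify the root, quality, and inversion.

The pitch classes Bb, Eb, Gb arrange in thirds as Eb–Gb–Bb: an Eb minor triad.
The lowest note is Bb, the fifth of the chord, so this is second inversion (figured bass 6/4).

Eb minor, second inversion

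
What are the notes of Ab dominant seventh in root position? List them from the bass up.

The chord tones are Ab–C–Eb–Gb. With the root (Ab) lowest for root position: Ab, C, Eb, Gb.

Ab, C, Eb, Gb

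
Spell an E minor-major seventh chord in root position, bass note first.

E, G, B, D#

E minor-major seventh is E–G–B–D#. Root position puts the root (E) in the bass, with the remaining tones above: E, G, B, D#.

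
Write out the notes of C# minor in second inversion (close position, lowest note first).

C# minor is C#–E–G#. Second inversion puts the fifth (G#) in the bass, with the remaining tones above: G#, C#, E.

G#, C#, E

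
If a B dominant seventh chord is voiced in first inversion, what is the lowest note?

B dominant seventh is B–D#–F#–A. First inversion places the third in the bass: D#.

D#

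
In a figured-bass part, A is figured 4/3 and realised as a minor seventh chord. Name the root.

The figures 4/3 mean the fifth of the chord is in the bass. If A is the fifth of a minor seventh chord, the root is D (chord tones D–F–A–C).

D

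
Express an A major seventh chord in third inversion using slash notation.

Amaj7/G#

Third inversion of A major seventh has the seventh (G#) in the bass. As a slash chord: Amaj7/G#.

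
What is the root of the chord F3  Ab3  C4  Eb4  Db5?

F, Ab, C, Eb, Db are the tones of a Db major ninth chord (Db–F–Ab–C–Eb), making Db the root.

Db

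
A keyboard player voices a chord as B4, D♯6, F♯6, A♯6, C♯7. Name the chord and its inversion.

The distinct note names are B, D#, F#, A#, C#. Stacked in thirds they read B–D#–F#–A#–C#, which is a major ninth chord on B.
The lowest note is B, the root of the chord, so this is root position.

B major ninth, root position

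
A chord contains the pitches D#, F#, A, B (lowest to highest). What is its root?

The distinct letter names are D#, F#, A, B. Arranged as a stack of thirds they read B–D#–F#–A, so B is the root (a B dominant seventh chord).

B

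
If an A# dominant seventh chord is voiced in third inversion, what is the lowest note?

G#

In third inversion the seventh is lowest. For A# dominant seventh (A#–C##–E#–G#) that is G#.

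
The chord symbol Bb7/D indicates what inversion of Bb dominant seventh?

Bb7/D means Bb dominant seventh with D in the bass. D is the third of Bb dominant seventh (Bb–D–F–Ab), so this is first inversion.

first inversion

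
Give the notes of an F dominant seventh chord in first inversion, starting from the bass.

A, C, Eb, F

The chord tones are F–A–C–Eb. With the third (A) lowest for first inversion: A, C, Eb, F.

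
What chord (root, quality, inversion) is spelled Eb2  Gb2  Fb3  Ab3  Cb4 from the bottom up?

Reducing to letter names: Eb, Gb, Fb, Ab, Cb. These stack in thirds as Fb–Ab–Cb–Eb–Gb — an Fb major ninth chord.
Eb is the seventh of Fb major ninth; seventh in the bass means third inversion.

Fb major ninth, third inversion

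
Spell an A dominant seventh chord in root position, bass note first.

A, C#, E, G

Spelling A dominant seventh: A–C#–E–G. In root position the root is bass, giving A, C#, E, G from the bottom.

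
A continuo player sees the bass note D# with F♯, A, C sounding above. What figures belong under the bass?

7

The notes D#, F#, A, C stack in thirds as D#–F#–A–C — a D# diminished seventh chord. The bass D# is the root, so this is root position: figured 7.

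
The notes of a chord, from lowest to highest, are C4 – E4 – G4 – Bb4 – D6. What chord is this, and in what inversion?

The pitch classes C, E, G, Bb, D arrange in thirds as C–E–G–Bb–D: a C dominant ninth chord.
With the root (C) in the bass, the chord is in root position.

C dominant ninth, root position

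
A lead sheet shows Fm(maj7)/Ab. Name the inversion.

Fm(maj7)/Ab means F minor-major seventh with Ab in the bass. Ab is the third of F minor-major seventh (F–Ab–C–E), so this is first inversion.

first inversion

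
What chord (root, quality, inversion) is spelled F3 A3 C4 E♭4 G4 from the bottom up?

Reducing to letter names: F, A, C, Eb, G. These stack in thirds as F–A–C–Eb–G — an F dominant ninth chord.
With the root (F) in the bass, the chord is in root position.

F dominant ninth, root position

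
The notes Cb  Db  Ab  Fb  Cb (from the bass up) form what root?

Cb, Db, Ab, Fb are the tones of a Db minor seventh chord (Db–Fb–Ab–Cb), making Db the root.

Db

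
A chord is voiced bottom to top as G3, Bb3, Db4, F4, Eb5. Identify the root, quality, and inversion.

The pitch classes G, Bb, Db, F, Eb arrange in thirds as Eb–G–Bb–Db–F: an Eb dominant ninth chord.
The lowest note is G, the third of the chord, so this is first inversion.

Eb dominant ninth, first inversion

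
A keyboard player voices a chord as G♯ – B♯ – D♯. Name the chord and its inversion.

The distinct note names are G#, B#, D#. Stacked in thirds they read G#–B#–D#, which is a major triad on G#.
G# is the root of G# major; root in the bass means root position (figured bass 5/3).

G# major, root position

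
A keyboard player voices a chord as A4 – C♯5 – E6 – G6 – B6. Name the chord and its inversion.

The distinct note names are A, C#, E, G, B. Stacked in thirds they read A–C#–E–G–B, which is a dominant ninth chord on A.
With the root (A) in the bass, the chord is in root position.

A dominant ninth, root position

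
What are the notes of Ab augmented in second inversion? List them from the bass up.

E, Ab, C

The chord tones are Ab–C–E. With the fifth (E) lowest for second inversion: E, Ab, C.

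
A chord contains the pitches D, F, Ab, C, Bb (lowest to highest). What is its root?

Bb

Reordering D, F, Ab, C, Bb into stacked thirds gives Bb–D–F–Ab–C; the bottom of that stack, Bb, is the root.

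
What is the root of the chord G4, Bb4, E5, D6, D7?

G, Bb, E, D are the tones of an E half-diminished seventh chord (E–G–Bb–D), making E the root.

E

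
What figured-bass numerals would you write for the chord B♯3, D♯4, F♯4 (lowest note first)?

5/3

The notes B#, D#, F# stack in thirds as B#–D#–F# — a B# diminished triad. The bass B# is the root, so this is root position: figured 5/3.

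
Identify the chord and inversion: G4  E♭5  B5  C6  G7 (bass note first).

C minor-major seventh, second inversion

Reducing to letter names: G, Eb, B, C. These stack in thirds as C–Eb–G–B — a C minor-major seventh chord.
With the fifth (G) in the bass, the chord is in second inversion (figured bass 4/3).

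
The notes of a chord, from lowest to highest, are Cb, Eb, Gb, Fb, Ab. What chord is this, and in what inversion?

The distinct note names are Cb, Eb, Gb, Fb, Ab. Stacked in thirds they read Fb–Ab–Cb–Eb–Gb, which is a major ninth chord on Fb.
With the fifth (Cb) in the bass, the chord is in second inversion.

Fb major ninth, second inversion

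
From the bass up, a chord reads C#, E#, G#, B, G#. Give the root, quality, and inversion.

C# dominant seventh, root position

Reducing to letter names: C#, E#, G#, B. These stack in thirds as C#–E#–G#–B — a C# dominant seventh chord.
With the root (C#) in the bass, the chord is in root position (figured bass 7).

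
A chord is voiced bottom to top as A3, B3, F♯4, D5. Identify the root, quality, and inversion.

B minor seventh, third inversion

Reducing to letter names: A, B, F#, D. These stack in thirds as B–D–F#–A — a B minor seventh chord.
A is the seventh of B minor seventh; seventh in the bass means third inversion (figured bass 4/2).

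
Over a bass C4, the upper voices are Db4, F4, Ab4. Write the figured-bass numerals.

4/2

The notes C, Db, F, Ab stack in thirds as Db–F–Ab–C — a Db major seventh chord. The bass C is the seventh, so this is third inversion: figured 4/2.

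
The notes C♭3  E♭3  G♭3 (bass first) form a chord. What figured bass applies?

The notes Cb, Eb, Gb stack in thirds as Cb–Eb–Gb — a Cb major triad. The bass Cb is the root, so this is root position: figured 5/3.

5/3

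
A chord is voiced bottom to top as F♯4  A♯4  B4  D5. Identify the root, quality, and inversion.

The pitch classes F#, A#, B, D arrange in thirds as B–D–F#–A#: a B minor-major seventh chord.
With the fifth (F#) in the bass, the chord is in second inversion (figured bass 4/3).

B minor-major seventh, second inversion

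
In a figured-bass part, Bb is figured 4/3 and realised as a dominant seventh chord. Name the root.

Eb

The figures 4/3 mean the fifth of the chord is in the bass. If Bb is the fifth of a dominant seventh chord, the root is Eb (chord tones Eb–G–Bb–Db).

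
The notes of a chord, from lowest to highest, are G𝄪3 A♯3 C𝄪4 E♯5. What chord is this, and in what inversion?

Reducing to letter names: G##, A#, C##, E#. These stack in thirds as A#–C##–E#–G## — an A# major seventh chord.
G## is the seventh of A# major seventh; seventh in the bass means third inversion (figured bass 4/2).

A# major seventh, third inversion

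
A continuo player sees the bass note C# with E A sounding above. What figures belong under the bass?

The notes C#, E, A stack in thirds as A–C#–E — an A major triad. The bass C# is the third, so this is first inversion: figured 6.

6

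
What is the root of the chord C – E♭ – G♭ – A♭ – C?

Reordering C, Eb, Gb, Ab into stacked thirds gives Ab–C–Eb–Gb; the bottom of that stack, Ab, is the root.

Ab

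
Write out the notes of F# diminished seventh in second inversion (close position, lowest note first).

F# diminished seventh is F#–A–C–Eb. Second inversion puts the fifth (C) in the bass, with the remaining tones above: C, Eb, F#, A.

C, Eb, F#, A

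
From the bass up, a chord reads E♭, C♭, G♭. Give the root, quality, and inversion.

The distinct note names are Eb, Cb, Gb. Stacked in thirds they read Cb–Eb–Gb, which is a major triad on Cb.
Eb is the third of Cb major; third in the bass means first inversion (figured bass 6).

Cb major, first inversion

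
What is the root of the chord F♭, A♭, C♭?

Fb

Fb, Ab, Cb are the tones of an Fb major triad (Fb–Ab–Cb), making Fb the root.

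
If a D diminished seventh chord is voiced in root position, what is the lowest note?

The root of D diminished seventh (D–F–Ab–Cb) is D; that is the bass in root position.

D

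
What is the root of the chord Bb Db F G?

G

The distinct letter names are Bb, Db, F, G. Arranged as a stack of thirds they read G–Bb–Db–F, so G is the root (a G half-diminished seventh chord).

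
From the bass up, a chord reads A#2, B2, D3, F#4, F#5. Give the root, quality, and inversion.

Reducing to letter names: A#, B, D, F#. These stack in thirds as B–D–F#–A# — a B minor-major seventh chord.
A# is the seventh of B minor-major seventh; seventh in the bass means third inversion (figured bass 4/2).

B minor-major seventh, third inversion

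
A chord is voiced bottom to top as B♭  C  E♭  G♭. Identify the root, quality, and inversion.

C half-diminished seventh, third inversion

The distinct note names are Bb, C, Eb, Gb. Stacked in thirds they read C–Eb–Gb–Bb, which is a half-diminished seventh chord on C.
The lowest note is Bb, the seventh of the chord, so this is third inversion (figured bass 4/2).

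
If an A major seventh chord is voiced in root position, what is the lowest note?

In root position the root is lowest. For A major seventh (A–C#–E–G#) that is A.

A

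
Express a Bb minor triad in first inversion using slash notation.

Bbm/Db

First inversion of Bb minor has the third (Db) in the bass. As a slash chord: Bbm/Db.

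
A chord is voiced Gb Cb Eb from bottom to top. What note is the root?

Reordering Gb, Cb, Eb into stacked thirds gives Cb–Eb–Gb; the bottom of that stack, Cb, is the root.

Cb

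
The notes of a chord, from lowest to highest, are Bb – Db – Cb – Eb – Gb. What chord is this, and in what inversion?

Cb major ninth, third inversion

The pitch classes Bb, Db, Cb, Eb, Gb arrange in thirds as Cb–Eb–Gb–Bb–Db: a Cb major ninth chord.
Bb is the seventh of Cb major ninth; seventh in the bass means third inversion.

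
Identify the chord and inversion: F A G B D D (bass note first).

The distinct note names are F, A, G, B, D. Stacked in thirds they read G–B–D–F–A, which is a dominant ninth chord on G.
With the seventh (F) in the bass, the chord is in third inversion.

G dominant ninth, third inversion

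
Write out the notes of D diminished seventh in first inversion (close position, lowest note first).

F, Ab, Cb, D

The chord tones are D–F–Ab–Cb. With the third (F) lowest for first inversion: F, Ab, Cb, D.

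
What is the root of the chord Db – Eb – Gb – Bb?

Eb

The distinct letter names are Db, Eb, Gb, Bb. Arranged as a stack of thirds they read Eb–Gb–Bb–Db, so Eb is the root (an Eb minor seventh chord).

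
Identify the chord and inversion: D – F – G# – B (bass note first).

G# diminished seventh, second inversion

The pitch classes D, F, G#, B arrange in thirds as G#–B–D–F: a G# diminished seventh chord.
D is the fifth of G# diminished seventh; fifth in the bass means second inversion (figured bass 4/3).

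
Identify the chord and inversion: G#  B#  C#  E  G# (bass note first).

C# minor-major seventh, second inversion

The distinct note names are G#, B#, C#, E. Stacked in thirds they read C#–E–G#–B#, which is a minor-major seventh chord on C#.
The lowest note is G#, the fifth of the chord, so this is second inversion (figured bass 4/3).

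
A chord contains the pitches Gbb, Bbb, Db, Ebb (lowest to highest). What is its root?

Ebb

Reordering Gbb, Bbb, Db, Ebb into stacked thirds gives Ebb–Gbb–Bbb–Db; the bottom of that stack, Ebb, is the root.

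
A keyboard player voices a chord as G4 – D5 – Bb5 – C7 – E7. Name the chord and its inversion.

C dominant ninth, second inversion

Reducing to letter names: G, D, Bb, C, E. These stack in thirds as C–E–G–Bb–D — a C dominant ninth chord.
The lowest note is G, the fifth of the chord, so this is second inversion.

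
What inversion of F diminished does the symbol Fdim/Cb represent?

Fdim/Cb means F diminished with Cb in the bass. Cb is the fifth of F diminished (F–Ab–Cb), so this is second inversion.

second inversion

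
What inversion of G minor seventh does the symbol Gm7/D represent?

second inversion

Gm7/D means G minor seventh with D in the bass. D is the fifth of G minor seventh (G–Bb–D–F), so this is second inversion.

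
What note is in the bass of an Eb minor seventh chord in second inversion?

Bb

In second inversion the fifth is lowest. For Eb minor seventh (Eb–Gb–Bb–Db) that is Bb.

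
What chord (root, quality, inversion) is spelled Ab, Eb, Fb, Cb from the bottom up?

The distinct note names are Ab, Eb, Fb, Cb. Stacked in thirds they read Fb–Ab–Cb–Eb, which is a major seventh chord on Fb.
Ab is the third of Fb major seventh; third in the bass means first inversion (figured bass 6/5).

Fb major seventh, first inversion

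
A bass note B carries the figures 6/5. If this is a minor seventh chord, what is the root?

The figures 6/5 mean the third of the chord is in the bass. If B is the third of a minor seventh chord, the root is G# (chord tones G#–B–D#–F#).

G#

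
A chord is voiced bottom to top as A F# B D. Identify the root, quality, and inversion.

Reducing to letter names: A, F#, B, D. These stack in thirds as B–D–F#–A — a B minor seventh chord.
With the seventh (A) in the bass, the chord is in third inversion (figured bass 4/2).

B minor seventh, third inversion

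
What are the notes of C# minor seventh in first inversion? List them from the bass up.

E, G#, B, C#

C# minor seventh is C#–E–G#–B. First inversion puts the third (E) in the bass, with the remaining tones above: E, G#, B, C#.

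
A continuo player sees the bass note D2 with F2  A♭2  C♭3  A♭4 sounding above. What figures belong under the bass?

The notes D, F, Ab, Cb stack in thirds as D–F–Ab–Cb — a D diminished seventh chord. The bass D is the root, so this is root position: figured 7.

7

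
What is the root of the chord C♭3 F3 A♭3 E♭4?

F

The distinct letter names are Cb, F, Ab, Eb. Arranged as a stack of thirds they read F–Ab–Cb–Eb, so F is the root (an F half-diminished seventh chord).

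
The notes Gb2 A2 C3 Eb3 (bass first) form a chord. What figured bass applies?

The notes Gb, A, C, Eb stack in thirds as A–C–Eb–Gb — an A diminished seventh chord. The bass Gb is the seventh, so this is third inversion: figured 4/2.

4/2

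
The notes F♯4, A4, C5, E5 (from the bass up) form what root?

F#

Reordering F#, A, C, E into stacked thirds gives F#–A–C–E; the bottom of that stack, F#, is the root.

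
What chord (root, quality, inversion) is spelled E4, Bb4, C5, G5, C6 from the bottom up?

Reducing to letter names: E, Bb, C, G. These stack in thirds as C–E–G–Bb — a C dominant seventh chord.
The lowest note is E, the third of the chord, so this is first inversion (figured bass 6/5).

C dominant seventh, first inversion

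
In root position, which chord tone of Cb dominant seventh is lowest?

In root position the root is lowest. For Cb dominant seventh (Cb–Eb–Gb–Bbb) that is Cb.

Cb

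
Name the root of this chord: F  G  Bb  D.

G

Reordering F, G, Bb, D into stacked thirds gives G–Bb–D–F; the bottom of that stack, G, is the root.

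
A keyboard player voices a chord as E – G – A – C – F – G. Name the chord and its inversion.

F major ninth, third inversion

The pitch classes E, G, A, C, F arrange in thirds as F–A–C–E–G: an F major ninth chord.
With the seventh (E) in the bass, the chord is in third inversion.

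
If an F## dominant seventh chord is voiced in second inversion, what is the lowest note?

In second inversion the fifth is lowest. For F## dominant seventh (F##–A##–C##–E#) that is C##.

C##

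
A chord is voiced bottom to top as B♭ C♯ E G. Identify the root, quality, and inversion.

The distinct note names are Bb, C#, E, G. Stacked in thirds they read C#–E–G–Bb, which is a diminished seventh chord on C#.
With the seventh (Bb) in the bass, the chord is in third inversion (figured bass 4/2).

C# diminished seventh, third inversion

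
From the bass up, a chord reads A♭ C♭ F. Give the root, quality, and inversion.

Reducing to letter names: Ab, Cb, F. These stack in thirds as F–Ab–Cb — an F diminished triad.
The lowest note is Ab, the third of the chord, so this is first inversion (figured bass 6).

F diminished, first inversion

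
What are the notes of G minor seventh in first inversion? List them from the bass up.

Bb, D, F, G

G minor seventh is G–Bb–D–F. First inversion puts the third (Bb) in the bass, with the remaining tones above: Bb, D, F, G.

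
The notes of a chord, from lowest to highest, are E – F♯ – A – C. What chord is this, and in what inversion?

The distinct note names are E, F#, A, C. Stacked in thirds they read F#–A–C–E, which is a half-diminished seventh chord on F#.
With the seventh (E) in the bass, the chord is in third inversion (figured bass 4/2).

F# half-diminished seventh, third inversion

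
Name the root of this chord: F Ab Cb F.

F

F, Ab, Cb are the tones of an F diminished triad (F–Ab–Cb), making F the root.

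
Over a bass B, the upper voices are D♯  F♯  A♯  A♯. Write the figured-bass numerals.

The notes B, D#, F#, A# stack in thirds as B–D#–F#–A# — a B major seventh chord. The bass B is the root, so this is root position: figured 7.

7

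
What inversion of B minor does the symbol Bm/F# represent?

Bm/F# means B minor with F# in the bass. F# is the fifth of B minor (B–D–F#), so this is second inversion.

second inversion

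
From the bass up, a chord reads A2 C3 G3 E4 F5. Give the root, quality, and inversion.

The pitch classes A, C, G, E, F arrange in thirds as F–A–C–E–G: an F major ninth chord.
With the third (A) in the bass, the chord is in first inversion.

F major ninth, first inversion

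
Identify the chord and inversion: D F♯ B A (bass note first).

B minor seventh, first inversion

The distinct note names are D, F#, B, A. Stacked in thirds they read B–D–F#–A, which is a minor seventh chord on B.
The lowest note is D, the third of the chord, so this is first inversion (figured bass 6/5).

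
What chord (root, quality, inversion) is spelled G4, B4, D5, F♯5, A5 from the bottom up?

Reducing to letter names: G, B, D, F#, A. These stack in thirds as G–B–D–F#–A — a G major ninth chord.
The lowest note is G, the root of the chord, so this is root position.

G major ninth, root position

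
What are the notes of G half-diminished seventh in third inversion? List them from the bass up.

F, G, Bb, Db

The chord tones are G–Bb–Db–F. With the seventh (F) lowest for third inversion: F, G, Bb, Db.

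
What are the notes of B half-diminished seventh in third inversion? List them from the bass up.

A, B, D, F

B half-diminished seventh is B–D–F–A. Third inversion puts the seventh (A) in the bass, with the remaining tones above: A, B, D, F.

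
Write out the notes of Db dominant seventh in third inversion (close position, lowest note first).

Cb, Db, F, Ab

Spelling Db dominant seventh: Db–F–Ab–Cb. In third inversion the seventh is bass, giving Cb, Db, F, Ab from the bottom.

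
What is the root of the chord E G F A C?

E, G, F, A, C are the tones of an F major ninth chord (F–A–C–E–G), making F the root.

F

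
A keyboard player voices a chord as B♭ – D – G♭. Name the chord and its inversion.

Gb augmented, first inversion

The distinct note names are Bb, D, Gb. Stacked in thirds they read Gb–Bb–D, which is an augmented triad on Gb.
With the third (Bb) in the bass, the chord is in first inversion (figured bass 6).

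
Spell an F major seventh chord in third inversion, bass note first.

E, F, A, C

F major seventh is F–A–C–E. Third inversion puts the seventh (E) in the bass, with the remaining tones above: E, F, A, C.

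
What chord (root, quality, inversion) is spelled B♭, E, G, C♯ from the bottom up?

The pitch classes Bb, E, G, C# arrange in thirds as C#–E–G–Bb: a C# diminished seventh chord.
The lowest note is Bb, the seventh of the chord, so this is third inversion (figured bass 4/2).

C# diminished seventh, third inversion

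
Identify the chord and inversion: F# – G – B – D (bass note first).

G major seventh, third inversion

The distinct note names are F#, G, B, D. Stacked in thirds they read G–B–D–F#, which is a major seventh chord on G.
The lowest note is F#, the seventh of the chord, so this is third inversion (figured bass 4/2).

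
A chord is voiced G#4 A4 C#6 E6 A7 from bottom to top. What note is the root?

A

The distinct letter names are G#, A, C#, E. Arranged as a stack of thirds they read A–C#–E–G#, so A is the root (an A major seventh chord).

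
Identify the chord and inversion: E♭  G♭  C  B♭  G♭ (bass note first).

C half-diminished seventh, first inversion

The pitch classes Eb, Gb, C, Bb arrange in thirds as C–Eb–Gb–Bb: a C half-diminished seventh chord.
Eb is the third of C half-diminished seventh; third in the bass means first inversion (figured bass 6/5).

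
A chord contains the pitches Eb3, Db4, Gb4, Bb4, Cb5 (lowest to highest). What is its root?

The distinct letter names are Eb, Db, Gb, Bb, Cb. Arranged as a stack of thirds they read Cb–Eb–Gb–Bb–Db, so Cb is the root (a Cb major ninth chord).

Cb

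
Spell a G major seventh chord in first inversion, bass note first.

Spelling G major seventh: G–B–D–F#. In first inversion the third is bass, giving B, D, F#, G from the bottom.

B, D, F#, G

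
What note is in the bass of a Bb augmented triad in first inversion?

D

The third of Bb augmented (Bb–D–F#) is D; that is the bass in first inversion.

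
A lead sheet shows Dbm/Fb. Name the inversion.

Dbm/Fb means Db minor with Fb in the bass. Fb is the third of Db minor (Db–Fb–Ab), so this is first inversion.

first inversion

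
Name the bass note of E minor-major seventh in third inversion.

In third inversion the seventh is lowest. For E minor-major seventh (E–G–B–D#) that is D#.

D#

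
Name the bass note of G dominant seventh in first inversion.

In first inversion the third is lowest. For G dominant seventh (G–B–D–F) that is B.

B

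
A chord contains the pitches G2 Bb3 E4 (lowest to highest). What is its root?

The distinct letter names are G, Bb, E. Arranged as a stack of thirds they read E–G–Bb, so E is the root (an E diminished triad).

E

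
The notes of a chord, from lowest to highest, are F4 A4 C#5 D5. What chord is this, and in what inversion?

The pitch classes F, A, C#, D arrange in thirds as D–F–A–C#: a D minor-major seventh chord.
The lowest note is F, the third of the chord, so this is first inversion (figured bass 6/5).

D minor-major seventh, first inversion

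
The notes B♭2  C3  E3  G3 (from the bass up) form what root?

Reordering Bb, C, E, G into stacked thirds gives C–E–G–Bb; the bottom of that stack, C, is the root.

C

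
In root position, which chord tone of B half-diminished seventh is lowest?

B

In root position the root is lowest. For B half-diminished seventh (B–D–F–A) that is B.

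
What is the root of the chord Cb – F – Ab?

Reordering Cb, F, Ab into stacked thirds gives F–Ab–Cb; the bottom of that stack, F, is the root.

F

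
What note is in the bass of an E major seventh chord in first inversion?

E major seventh is E–G#–B–D#. First inversion places the third in the bass: G#.

G#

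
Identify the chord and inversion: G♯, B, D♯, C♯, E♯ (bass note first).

Reducing to letter names: G#, B, D#, C#, E#. These stack in thirds as C#–E#–G#–B–D# — a C# dominant ninth chord.
With the fifth (G#) in the bass, the chord is in second inversion.

C# dominant ninth, second inversion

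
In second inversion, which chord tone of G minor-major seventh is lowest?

The fifth of G minor-major seventh (G–Bb–D–F#) is D; that is the bass in second inversion.

D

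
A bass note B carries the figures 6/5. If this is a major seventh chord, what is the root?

G

The figures 6/5 mean the third of the chord is in the bass. If B is the third of a major seventh chord, the root is G (chord tones G–B–D–F#).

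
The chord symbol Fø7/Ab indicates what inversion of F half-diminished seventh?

Fø7/Ab means F half-diminished seventh with Ab in the bass. Ab is the third of F half-diminished seventh (F–Ab–Cb–Eb), so this is first inversion.

first inversion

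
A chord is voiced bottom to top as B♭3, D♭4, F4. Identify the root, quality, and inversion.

Bb minor, root position

The distinct note names are Bb, Db, F. Stacked in thirds they read Bb–Db–F, which is a minor triad on Bb.
Bb is the root of Bb minor; root in the bass means root position (figured bass 5/3).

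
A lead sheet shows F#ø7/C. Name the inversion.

F#ø7/C means F# half-diminished seventh with C in the bass. C is the fifth of F# half-diminished seventh (F#–A–C–E), so this is second inversion.

second inversion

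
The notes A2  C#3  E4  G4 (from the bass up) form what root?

A

The distinct letter names are A, C#, E, G. Arranged as a stack of thirds they read A–C#–E–G, so A is the root (an A dominant seventh chord).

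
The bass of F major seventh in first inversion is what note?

In first inversion the third is lowest. For F major seventh (F–A–C–E) that is A.

A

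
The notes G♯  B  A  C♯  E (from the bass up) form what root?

A

The distinct letter names are G#, B, A, C#, E. Arranged as a stack of thirds they read A–C#–E–G#–B, so A is the root (an A major ninth chord).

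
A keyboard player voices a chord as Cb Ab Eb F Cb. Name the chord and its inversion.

F half-diminished seventh, second inversion

The pitch classes Cb, Ab, Eb, F arrange in thirds as F–Ab–Cb–Eb: an F half-diminished seventh chord.
The lowest note is Cb, the fifth of the chord, so this is second inversion (figured bass 4/3).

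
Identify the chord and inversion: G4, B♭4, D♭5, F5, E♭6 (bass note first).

Eb dominant ninth, first inversion

The pitch classes G, Bb, Db, F, Eb arrange in thirds as Eb–G–Bb–Db–F: an Eb dominant ninth chord.
With the third (G) in the bass, the chord is in first inversion.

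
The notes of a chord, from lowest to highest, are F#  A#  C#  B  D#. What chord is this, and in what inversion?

The distinct note names are F#, A#, C#, B, D#. Stacked in thirds they read B–D#–F#–A#–C#, which is a major ninth chord on B.
The lowest note is F#, the fifth of the chord, so this is second inversion.

B major ninth, second inversion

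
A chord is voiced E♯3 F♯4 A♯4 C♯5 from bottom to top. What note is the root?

F#

The distinct letter names are E#, F#, A#, C#. Arranged as a stack of thirds they read F#–A#–C#–E#, so F# is the root (an F# major seventh chord).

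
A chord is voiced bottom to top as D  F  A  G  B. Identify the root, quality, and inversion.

The pitch classes D, F, A, G, B arrange in thirds as G–B–D–F–A: a G dominant ninth chord.
D is the fifth of G dominant ninth; fifth in the bass means second inversion.

G dominant ninth, second inversion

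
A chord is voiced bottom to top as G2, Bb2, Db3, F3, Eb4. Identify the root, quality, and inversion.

The distinct note names are G, Bb, Db, F, Eb. Stacked in thirds they read Eb–G–Bb–Db–F, which is a dominant ninth chord on Eb.
The lowest note is G, the third of the chord, so this is first inversion.

Eb dominant ninth, first inversion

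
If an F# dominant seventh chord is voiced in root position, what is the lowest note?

F#

In root position the root is lowest. For F# dominant seventh (F#–A#–C#–E) that is F#.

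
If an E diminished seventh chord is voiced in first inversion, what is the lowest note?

The third of E diminished seventh (E–G–Bb–Db) is G; that is the bass in first inversion.

G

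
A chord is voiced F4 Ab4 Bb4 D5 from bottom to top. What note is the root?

Bb

F, Ab, Bb, D are the tones of a Bb dominant seventh chord (Bb–D–F–Ab), making Bb the root.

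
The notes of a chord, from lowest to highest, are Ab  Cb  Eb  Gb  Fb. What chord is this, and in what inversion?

The pitch classes Ab, Cb, Eb, Gb, Fb arrange in thirds as Fb–Ab–Cb–Eb–Gb: an Fb major ninth chord.
The lowest note is Ab, the third of the chord, so this is first inversion.

Fb major ninth, first inversion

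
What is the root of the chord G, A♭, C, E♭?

Ab

G, Ab, C, Eb are the tones of an Ab major seventh chord (Ab–C–Eb–G), making Ab the root.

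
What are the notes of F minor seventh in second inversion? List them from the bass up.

F minor seventh is F–Ab–C–Eb. Second inversion puts the fifth (C) in the bass, with the remaining tones above: C, Eb, F, Ab.

C, Eb, F, Ab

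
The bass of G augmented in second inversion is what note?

D#

G augmented is G–B–D#. Second inversion places the fifth in the bass: D#.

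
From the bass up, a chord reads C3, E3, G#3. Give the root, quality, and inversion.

Reducing to letter names: C, E, G#. These stack in thirds as C–E–G# — a C augmented triad.
With the root (C) in the bass, the chord is in root position (figured bass 5/3).

C augmented, root position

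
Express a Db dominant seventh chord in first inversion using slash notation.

First inversion of Db dominant seventh has the third (F) in the bass. As a slash chord: Db7/F.

Db7/F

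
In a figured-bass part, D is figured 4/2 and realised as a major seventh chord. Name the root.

The figures 4/2 mean the seventh of the chord is in the bass. If D is the seventh of a major seventh chord, the root is Eb (chord tones Eb–G–Bb–D).

Eb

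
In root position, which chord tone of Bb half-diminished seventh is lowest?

Bb

The root of Bb half-diminished seventh (Bb–Db–Fb–Ab) is Bb; that is the bass in root position.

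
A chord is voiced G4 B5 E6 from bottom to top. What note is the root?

G, B, E are the tones of an E minor triad (E–G–B), making E the root.

E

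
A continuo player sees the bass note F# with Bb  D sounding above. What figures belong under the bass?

The notes F#, Bb, D stack in thirds as Bb–D–F# — a Bb augmented triad. The bass F# is the fifth, so this is second inversion: figured 6/4.

6/4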